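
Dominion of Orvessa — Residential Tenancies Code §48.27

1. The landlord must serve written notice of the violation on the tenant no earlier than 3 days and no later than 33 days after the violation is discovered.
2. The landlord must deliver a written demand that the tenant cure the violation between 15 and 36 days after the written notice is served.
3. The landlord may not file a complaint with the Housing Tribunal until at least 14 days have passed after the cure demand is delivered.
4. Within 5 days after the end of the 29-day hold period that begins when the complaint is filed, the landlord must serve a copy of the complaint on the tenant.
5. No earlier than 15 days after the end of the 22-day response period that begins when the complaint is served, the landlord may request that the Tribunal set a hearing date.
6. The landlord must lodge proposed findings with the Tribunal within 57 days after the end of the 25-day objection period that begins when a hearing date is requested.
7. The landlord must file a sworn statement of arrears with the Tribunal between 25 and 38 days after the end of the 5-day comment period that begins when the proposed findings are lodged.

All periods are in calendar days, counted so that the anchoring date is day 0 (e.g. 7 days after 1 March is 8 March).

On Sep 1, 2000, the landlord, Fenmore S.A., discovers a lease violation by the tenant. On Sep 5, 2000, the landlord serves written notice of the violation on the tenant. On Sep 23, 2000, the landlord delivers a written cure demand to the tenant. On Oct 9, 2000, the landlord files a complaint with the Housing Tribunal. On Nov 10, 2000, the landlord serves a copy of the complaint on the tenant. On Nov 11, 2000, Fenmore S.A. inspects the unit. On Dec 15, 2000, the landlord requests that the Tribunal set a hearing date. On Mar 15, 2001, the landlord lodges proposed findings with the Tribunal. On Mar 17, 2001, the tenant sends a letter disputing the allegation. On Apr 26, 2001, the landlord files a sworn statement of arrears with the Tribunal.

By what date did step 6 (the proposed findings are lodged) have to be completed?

A hearing date is requested on Dec 15, 2000; the 25-day objection period therefore ends Jan 9, 2001, and step 6 runs from that date. 57 days after Jan 9, 2001 is Mar 7, 2001.

Mar 7, 2001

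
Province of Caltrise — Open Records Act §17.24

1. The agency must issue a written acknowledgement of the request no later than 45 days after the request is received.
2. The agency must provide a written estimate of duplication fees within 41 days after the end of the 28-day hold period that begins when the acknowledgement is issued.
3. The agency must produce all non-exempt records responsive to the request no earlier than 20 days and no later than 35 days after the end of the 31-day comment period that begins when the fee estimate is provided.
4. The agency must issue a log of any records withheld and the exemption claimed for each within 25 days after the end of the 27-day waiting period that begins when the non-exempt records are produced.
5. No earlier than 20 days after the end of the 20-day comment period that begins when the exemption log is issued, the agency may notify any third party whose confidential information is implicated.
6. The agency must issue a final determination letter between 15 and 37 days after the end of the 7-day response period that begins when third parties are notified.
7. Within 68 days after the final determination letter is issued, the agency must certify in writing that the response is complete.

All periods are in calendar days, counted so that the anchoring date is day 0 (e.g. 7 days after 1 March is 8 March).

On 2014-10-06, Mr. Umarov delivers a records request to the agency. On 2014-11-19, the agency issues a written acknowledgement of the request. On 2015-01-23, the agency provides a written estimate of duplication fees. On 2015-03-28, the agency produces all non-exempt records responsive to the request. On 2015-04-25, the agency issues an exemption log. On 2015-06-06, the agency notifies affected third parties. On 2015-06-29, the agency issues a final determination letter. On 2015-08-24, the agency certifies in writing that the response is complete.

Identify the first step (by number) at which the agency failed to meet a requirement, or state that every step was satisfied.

Step 1: 45 days after 2014-10-06 (when the request is received) is 2014-11-20; 2014-11-19 is within that limit.
Step 2: 41 days after 2014-12-17 (end of the 28-day hold period, which began when the acknowledgement is issued on 2014-11-19) is 2015-01-27; done 2015-01-23 — timely.
Step 3: the window is 20–35 days after 2015-02-23 (end of the 31-day comment period, which began when the fee estimate is provided on 2015-01-23), so 2015-03-15 through 2015-03-30; done 2015-03-28, which is between those dates.
Step 4: 25 days after 2015-04-24 (end of the 27-day waiting period, which began when the non-exempt records are produced on 2015-03-28) is 2015-05-19; completed 2015-04-25, before the deadline.
Step 5: the earliest permitted date is 20 days after 2015-05-15 (end of the 20-day comment period, which began when the exemption log is issued on 2015-04-25), i.e. 2015-06-04; done 2015-06-06, after the minimum wait.
Step 6: the window is 15–37 days after 2015-06-13 (end of the 7-day response period, which began when third parties are notified on 2015-06-06), so 2015-06-28 through 2015-07-20; done 2015-06-29 — within the window.
Step 7: 68 days after 2015-06-29 (when the final determination letter is issued) is 2015-09-05; 2015-08-24 is within that limit.

None — every step was satisfied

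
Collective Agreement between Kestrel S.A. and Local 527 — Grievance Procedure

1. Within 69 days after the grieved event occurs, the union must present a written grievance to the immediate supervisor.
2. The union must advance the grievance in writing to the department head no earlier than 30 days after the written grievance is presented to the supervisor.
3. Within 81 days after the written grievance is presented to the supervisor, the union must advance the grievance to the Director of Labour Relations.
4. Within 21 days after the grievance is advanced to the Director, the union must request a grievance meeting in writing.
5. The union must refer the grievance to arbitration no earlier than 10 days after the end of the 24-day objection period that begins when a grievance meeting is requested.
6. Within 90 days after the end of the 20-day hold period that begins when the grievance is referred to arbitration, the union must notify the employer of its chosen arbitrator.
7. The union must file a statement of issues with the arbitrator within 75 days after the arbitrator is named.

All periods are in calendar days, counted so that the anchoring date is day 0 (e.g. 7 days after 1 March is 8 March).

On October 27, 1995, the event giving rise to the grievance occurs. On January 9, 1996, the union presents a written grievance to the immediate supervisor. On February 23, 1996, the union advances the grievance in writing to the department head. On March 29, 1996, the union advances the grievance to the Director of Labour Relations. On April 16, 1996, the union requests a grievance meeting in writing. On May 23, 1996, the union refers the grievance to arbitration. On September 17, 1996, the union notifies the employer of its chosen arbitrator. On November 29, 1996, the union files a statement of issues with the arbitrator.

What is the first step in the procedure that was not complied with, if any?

Step 1

(1) due by October 27, 1995 + 69 days = January 4, 1996; not done until January 9, 1996, 5 days after the deadline.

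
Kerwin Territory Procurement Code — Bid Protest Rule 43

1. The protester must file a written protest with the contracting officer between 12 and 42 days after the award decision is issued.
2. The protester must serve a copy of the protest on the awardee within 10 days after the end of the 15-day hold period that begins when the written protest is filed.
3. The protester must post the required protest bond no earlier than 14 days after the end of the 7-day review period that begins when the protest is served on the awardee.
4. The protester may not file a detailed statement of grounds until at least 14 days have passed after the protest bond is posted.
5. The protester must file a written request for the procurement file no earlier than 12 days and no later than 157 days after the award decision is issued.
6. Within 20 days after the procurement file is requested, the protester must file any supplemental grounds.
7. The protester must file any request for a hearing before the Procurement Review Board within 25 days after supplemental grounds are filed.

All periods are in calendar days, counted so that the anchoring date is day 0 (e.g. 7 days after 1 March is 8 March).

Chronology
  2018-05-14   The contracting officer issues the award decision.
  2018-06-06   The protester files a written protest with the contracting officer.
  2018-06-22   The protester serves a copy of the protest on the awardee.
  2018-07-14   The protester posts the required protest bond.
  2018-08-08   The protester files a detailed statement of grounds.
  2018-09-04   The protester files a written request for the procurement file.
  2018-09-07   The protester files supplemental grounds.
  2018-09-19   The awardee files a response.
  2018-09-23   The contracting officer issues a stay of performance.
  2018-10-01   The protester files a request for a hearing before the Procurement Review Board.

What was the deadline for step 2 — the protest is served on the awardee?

2018-07-01

The written protest is filed on 2018-06-06; the 15-day hold period therefore ends 2018-06-21, and step 2 runs from that date. 10 days after 2018-06-21 is 2018-07-01.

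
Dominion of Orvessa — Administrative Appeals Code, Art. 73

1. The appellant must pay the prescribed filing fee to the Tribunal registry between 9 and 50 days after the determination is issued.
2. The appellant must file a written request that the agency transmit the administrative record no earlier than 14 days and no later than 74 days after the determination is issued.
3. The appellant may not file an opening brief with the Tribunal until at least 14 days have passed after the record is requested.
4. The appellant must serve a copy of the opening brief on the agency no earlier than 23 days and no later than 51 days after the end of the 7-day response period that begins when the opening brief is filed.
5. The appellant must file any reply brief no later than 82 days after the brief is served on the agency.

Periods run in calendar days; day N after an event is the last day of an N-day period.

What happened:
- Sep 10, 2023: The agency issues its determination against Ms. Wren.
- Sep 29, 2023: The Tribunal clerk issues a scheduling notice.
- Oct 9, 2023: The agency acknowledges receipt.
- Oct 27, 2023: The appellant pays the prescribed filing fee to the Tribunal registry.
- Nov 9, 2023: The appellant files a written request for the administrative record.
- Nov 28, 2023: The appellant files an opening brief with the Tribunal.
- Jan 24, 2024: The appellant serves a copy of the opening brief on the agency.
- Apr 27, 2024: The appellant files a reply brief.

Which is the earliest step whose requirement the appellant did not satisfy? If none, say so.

Step 1: the window is 9–50 days after Sep 10, 2023 (when the determination is issued), so Sep 19, 2023 through Oct 30, 2023; done Oct 27, 2023 — within the window.
Step 2: the window is 14–74 days after Sep 10, 2023 (when the determination is issued), so Sep 24, 2023 through Nov 23, 2023; done Nov 9, 2023, which is between those dates.
Step 3: the earliest permitted date is 14 days after Nov 9, 2023 (when the record is requested), i.e. Nov 23, 2023; Nov 28, 2023 is on or after that date.
Step 4: the window is 23–51 days after Dec 5, 2023 (end of the 7-day response period, which began when the opening brief is filed on Nov 28, 2023), so Dec 28, 2023 through Jan 25, 2024; done Jan 24, 2024, which is between those dates.
Step 5: 82 days after Jan 24, 2024 (when the brief is served on the agency) is Apr 15, 2024; not done until Apr 27, 2024, 12 days after the deadline.
The procedure was therefore not followed at step 5.

Step 5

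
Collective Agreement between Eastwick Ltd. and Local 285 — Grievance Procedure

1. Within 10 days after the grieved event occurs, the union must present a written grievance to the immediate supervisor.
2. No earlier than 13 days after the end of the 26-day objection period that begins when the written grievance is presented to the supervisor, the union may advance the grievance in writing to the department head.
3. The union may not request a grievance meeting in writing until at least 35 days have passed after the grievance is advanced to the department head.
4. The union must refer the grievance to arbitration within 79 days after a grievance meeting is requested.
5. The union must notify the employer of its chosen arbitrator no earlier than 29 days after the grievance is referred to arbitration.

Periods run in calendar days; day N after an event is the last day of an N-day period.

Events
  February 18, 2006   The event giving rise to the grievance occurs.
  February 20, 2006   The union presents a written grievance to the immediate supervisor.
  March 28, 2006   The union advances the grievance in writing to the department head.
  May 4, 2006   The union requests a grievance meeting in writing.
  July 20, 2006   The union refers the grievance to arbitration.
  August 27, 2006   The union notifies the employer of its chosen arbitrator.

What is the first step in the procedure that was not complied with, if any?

Step 2

Step 1 — counting 10 days from February 18, 2006 (when the grieved event occurs) gives a deadline of February 28, 2006; February 20, 2006 is within that limit.
Step 2 — must wait 13 days from March 18, 2006 (end of the 26-day objection period, which began when the written grievance is presented to the supervisor on February 20, 2006), so not before March 31, 2006; acted on March 28, 2006, 3 days prematurely.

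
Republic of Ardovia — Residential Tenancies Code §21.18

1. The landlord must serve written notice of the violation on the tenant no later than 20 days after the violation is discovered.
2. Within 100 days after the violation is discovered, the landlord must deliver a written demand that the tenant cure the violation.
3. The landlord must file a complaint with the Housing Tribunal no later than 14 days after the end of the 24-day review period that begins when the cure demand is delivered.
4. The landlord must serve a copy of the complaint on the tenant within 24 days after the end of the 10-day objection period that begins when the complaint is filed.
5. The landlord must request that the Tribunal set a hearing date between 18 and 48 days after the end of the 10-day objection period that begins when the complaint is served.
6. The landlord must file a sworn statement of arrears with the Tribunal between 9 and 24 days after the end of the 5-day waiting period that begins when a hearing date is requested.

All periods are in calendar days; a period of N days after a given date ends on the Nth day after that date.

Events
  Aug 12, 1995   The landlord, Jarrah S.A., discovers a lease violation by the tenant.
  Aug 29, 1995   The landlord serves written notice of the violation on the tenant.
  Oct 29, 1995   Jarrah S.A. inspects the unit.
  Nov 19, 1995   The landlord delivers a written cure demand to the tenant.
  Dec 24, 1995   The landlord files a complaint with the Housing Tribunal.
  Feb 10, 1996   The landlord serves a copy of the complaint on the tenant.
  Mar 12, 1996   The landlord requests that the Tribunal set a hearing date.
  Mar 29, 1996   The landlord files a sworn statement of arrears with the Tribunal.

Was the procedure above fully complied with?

Step 1: 20 days after Aug 12, 1995 (when the violation is discovered) is Sep 1, 1995; Aug 29, 1995 is within that limit.
Step 2: 100 days after Aug 12, 1995 (when the violation is discovered) is Nov 20, 1995; Nov 19, 1995 is within that limit.
Step 3: 14 days after Dec 13, 1995 (end of the 24-day review period, which began when the cure demand is delivered on Nov 19, 1995) is Dec 27, 1995; completed Dec 24, 1995, before the deadline.
Step 4: 24 days after Jan 3, 1996 (end of the 10-day objection period, which began when the complaint is filed on Dec 24, 1995) is Jan 27, 1996; Feb 10, 1996 misses that deadline by 14 days.

No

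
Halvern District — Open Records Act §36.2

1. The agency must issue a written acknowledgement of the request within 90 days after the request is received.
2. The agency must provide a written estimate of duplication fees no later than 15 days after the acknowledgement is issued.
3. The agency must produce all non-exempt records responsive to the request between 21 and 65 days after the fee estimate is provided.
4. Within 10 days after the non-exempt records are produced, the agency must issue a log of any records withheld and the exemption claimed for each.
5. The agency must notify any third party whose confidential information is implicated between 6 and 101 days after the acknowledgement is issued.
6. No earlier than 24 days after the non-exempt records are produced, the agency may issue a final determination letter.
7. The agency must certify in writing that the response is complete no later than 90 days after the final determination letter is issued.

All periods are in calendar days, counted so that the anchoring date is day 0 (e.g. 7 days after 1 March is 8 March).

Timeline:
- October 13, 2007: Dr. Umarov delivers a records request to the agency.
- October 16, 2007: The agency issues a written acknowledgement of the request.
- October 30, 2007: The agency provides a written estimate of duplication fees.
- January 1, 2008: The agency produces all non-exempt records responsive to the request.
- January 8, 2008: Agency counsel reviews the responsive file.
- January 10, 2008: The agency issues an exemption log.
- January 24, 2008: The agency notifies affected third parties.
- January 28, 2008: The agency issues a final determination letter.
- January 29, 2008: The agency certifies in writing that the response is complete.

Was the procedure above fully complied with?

Yes

Step 1 — counting 90 days from October 13, 2007 (when the request is received) gives a deadline of January 11, 2008; October 16, 2007 is within that limit.
Step 2 — counting 15 days from October 16, 2007 (when the acknowledgement is issued) gives a deadline of October 31, 2007; done October 30, 2007 — timely.
Step 3 — 21 and 65 days from October 30, 2007 (when the fee estimate is provided) are November 20, 2007 and January 3, 2008 respectively; done January 1, 2008, which is between those dates.
Step 4 — counting 10 days from January 1, 2008 (when the non-exempt records are produced) gives a deadline of January 11, 2008; January 10, 2008 is within that limit.
Step 5 — 6 and 101 days from October 16, 2007 (when the acknowledgement is issued) are October 22, 2007 and January 25, 2008 respectively; January 24, 2008 falls inside that range.
Step 6 — must wait 24 days from January 1, 2008 (when the non-exempt records are produced), so not before January 25, 2008; done January 28, 2008, after the minimum wait.
Step 7 — counting 90 days from January 28, 2008 (when the final determination letter is issued) gives a deadline of April 27, 2008; done January 29, 2008 — timely.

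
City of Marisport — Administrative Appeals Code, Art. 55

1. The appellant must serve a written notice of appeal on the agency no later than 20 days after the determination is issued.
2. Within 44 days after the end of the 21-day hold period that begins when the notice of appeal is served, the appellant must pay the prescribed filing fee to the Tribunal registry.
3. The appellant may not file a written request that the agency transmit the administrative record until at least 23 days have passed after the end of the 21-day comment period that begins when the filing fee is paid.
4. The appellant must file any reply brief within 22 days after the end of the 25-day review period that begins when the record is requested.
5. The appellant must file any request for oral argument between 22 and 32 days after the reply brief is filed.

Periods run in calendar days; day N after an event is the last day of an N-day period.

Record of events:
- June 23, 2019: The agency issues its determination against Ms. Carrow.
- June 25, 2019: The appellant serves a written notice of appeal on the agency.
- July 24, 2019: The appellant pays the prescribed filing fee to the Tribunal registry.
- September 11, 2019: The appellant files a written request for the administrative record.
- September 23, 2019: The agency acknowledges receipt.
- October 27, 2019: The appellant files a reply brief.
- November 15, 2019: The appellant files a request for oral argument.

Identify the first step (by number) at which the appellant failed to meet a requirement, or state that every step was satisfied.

Step 5

Step 1: 20 days after June 23, 2019 (when the determination is issued) is July 13, 2019; June 25, 2019 is within that limit.
Step 2: 44 days after July 16, 2019 (end of the 21-day hold period, which began when the notice of appeal is served on June 25, 2019) is August 29, 2019; July 24, 2019 is within that limit.
Step 3: the earliest permitted date is 23 days after August 14, 2019 (end of the 21-day comment period, which began when the filing fee is paid on July 24, 2019), i.e. September 6, 2019; September 11, 2019 is on or after that date.
Step 4: 22 days after October 6, 2019 (end of the 25-day review period, which began when the record is requested on September 11, 2019) is October 28, 2019; completed October 27, 2019, before the deadline.
Step 5: the window is 22–32 days after October 27, 2019 (when the reply brief is filed), so November 18, 2019 through November 28, 2019; done November 15, 2019 — 3 days before the window opened.
That is the first point of non-compliance.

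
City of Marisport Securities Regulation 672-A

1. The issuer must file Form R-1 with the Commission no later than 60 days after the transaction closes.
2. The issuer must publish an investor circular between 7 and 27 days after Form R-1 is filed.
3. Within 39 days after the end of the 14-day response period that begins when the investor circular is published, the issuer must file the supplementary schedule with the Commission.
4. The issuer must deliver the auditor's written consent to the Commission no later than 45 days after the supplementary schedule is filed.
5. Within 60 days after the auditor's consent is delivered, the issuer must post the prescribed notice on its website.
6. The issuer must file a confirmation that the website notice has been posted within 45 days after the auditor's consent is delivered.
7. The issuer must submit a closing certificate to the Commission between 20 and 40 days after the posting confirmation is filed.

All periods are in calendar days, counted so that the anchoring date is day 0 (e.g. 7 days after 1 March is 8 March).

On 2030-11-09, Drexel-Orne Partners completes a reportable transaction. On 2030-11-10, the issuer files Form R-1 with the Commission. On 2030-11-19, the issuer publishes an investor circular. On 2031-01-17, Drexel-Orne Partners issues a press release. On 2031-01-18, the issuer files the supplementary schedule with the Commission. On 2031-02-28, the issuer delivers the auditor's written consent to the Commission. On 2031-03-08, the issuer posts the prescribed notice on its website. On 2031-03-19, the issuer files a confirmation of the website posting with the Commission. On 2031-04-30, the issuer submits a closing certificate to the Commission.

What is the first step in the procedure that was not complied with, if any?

(1) due by 2030-11-09 + 60 days = 2031-01-08; 2030-11-10 is within that limit.
(2) the permitted window runs from 2030-11-10 + 7 = 2030-11-17 to 2030-11-10 + 27 = 2030-12-07; done 2030-11-19, which is between those dates.
(3) due by 2030-12-03 + 39 days = 2031-01-11; done 2031-01-18 — 7 days late.

Step 3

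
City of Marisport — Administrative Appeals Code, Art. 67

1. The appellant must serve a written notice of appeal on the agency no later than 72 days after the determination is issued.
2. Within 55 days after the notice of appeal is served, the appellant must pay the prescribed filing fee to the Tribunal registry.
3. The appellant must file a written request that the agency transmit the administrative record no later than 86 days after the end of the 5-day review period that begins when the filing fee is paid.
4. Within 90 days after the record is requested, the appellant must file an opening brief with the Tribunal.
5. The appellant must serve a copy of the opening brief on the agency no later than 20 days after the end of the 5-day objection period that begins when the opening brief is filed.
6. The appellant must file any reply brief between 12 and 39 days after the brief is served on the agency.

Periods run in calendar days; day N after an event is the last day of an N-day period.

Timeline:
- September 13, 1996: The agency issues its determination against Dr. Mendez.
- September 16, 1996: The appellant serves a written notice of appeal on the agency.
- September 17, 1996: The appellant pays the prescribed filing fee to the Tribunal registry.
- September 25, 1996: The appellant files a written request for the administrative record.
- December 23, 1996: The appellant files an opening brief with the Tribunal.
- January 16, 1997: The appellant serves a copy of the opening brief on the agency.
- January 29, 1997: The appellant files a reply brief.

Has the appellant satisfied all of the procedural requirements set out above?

Yes

Step 1: 72 days after September 13, 1996 (when the determination is issued) is November 24, 1996; September 16, 1996 is within that limit.
Step 2: 55 days after September 16, 1996 (when the notice of appeal is served) is November 10, 1996; September 17, 1996 is within that limit.
Step 3: 86 days after September 22, 1996 (end of the 5-day review period, which began when the filing fee is paid on September 17, 1996) is December 17, 1996; September 25, 1996 is within that limit.
Step 4: 90 days after September 25, 1996 (when the record is requested) is December 24, 1996; completed December 23, 1996, before the deadline.
Step 5: 20 days after December 28, 1996 (end of the 5-day objection period, which began when the opening brief is filed on December 23, 1996) is January 17, 1997; done January 16, 1997 — timely.
Step 6: the window is 12–39 days after January 16, 1997 (when the brief is served on the agency), so January 28, 1997 through February 24, 1997; done January 29, 1997, which is between those dates.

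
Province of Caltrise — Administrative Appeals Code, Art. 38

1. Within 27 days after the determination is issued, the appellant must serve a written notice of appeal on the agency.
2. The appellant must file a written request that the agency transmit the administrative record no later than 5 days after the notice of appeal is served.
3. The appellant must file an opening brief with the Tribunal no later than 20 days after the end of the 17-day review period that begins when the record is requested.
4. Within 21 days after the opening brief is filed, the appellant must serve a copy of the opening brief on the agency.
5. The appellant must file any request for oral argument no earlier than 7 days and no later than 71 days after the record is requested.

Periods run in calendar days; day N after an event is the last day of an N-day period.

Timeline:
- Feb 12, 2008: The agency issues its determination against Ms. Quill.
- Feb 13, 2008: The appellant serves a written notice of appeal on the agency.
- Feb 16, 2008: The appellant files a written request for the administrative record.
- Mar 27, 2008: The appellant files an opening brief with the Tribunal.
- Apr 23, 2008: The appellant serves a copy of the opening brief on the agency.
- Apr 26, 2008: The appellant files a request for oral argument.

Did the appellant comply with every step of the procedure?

(1) due by Feb 12, 2008 + 27 days = Mar 10, 2008; completed Feb 13, 2008, before the deadline.
(2) due by Feb 13, 2008 + 5 days = Feb 18, 2008; Feb 16, 2008 is within that limit.
(3) due by Mar 4, 2008 + 20 days = Mar 24, 2008; done Mar 27, 2008 — 3 days late.
No need to go further; step 3 was not satisfied.

No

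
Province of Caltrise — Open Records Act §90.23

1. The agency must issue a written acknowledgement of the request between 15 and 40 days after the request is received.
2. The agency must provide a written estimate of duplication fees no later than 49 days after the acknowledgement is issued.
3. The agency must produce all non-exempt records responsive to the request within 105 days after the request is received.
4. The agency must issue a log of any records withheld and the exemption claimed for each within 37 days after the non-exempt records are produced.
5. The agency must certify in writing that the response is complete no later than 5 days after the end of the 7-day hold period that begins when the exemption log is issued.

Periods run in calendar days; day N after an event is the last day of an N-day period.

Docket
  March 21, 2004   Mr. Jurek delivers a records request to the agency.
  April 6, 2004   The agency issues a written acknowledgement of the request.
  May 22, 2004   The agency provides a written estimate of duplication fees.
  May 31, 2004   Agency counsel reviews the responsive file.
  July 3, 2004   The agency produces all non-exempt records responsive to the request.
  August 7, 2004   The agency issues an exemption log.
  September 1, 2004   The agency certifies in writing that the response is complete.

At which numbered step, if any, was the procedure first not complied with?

Step 1 — 15 and 40 days from March 21, 2004 (when the request is received) are April 5, 2004 and April 30, 2004 respectively; done April 6, 2004, which is between those dates.
Step 2 — counting 49 days from April 6, 2004 (when the acknowledgement is issued) gives a deadline of May 25, 2004; done May 22, 2004 — timely.
Step 3 — counting 105 days from March 21, 2004 (when the request is received) gives a deadline of July 4, 2004; July 3, 2004 is within that limit.
Step 4 — counting 37 days from July 3, 2004 (when the non-exempt records are produced) gives a deadline of August 9, 2004; August 7, 2004 is within that limit.
Step 5 — counting 5 days from August 14, 2004 (end of the 7-day hold period, which began when the exemption log is issued on August 7, 2004) gives a deadline of August 19, 2004; not done until September 1, 2004, 13 days after the deadline.
The analysis stops there.

Step 5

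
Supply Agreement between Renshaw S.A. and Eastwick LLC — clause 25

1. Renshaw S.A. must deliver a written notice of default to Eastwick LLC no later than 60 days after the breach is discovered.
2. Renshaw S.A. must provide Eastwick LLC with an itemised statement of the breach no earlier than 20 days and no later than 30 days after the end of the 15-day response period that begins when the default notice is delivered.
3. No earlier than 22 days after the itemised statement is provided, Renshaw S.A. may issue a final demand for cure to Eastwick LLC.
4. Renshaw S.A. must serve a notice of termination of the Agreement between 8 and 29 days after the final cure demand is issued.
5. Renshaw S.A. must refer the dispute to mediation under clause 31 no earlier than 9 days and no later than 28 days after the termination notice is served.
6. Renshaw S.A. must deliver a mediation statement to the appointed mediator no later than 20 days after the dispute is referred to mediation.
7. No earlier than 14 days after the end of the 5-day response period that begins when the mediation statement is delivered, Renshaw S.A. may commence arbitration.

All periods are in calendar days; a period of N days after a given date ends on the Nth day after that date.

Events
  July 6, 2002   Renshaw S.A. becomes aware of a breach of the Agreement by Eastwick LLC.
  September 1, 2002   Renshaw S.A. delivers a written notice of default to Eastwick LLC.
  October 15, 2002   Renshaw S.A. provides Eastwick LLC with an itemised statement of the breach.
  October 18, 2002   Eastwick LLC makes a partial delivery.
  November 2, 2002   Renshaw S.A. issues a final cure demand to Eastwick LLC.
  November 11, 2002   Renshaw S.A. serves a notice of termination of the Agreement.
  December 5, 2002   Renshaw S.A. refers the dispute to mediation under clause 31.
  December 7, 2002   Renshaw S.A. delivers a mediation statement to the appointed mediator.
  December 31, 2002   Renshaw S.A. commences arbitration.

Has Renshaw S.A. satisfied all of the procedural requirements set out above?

Step 1: 60 days after July 6, 2002 (when the breach is discovered) is September 4, 2002; completed September 1, 2002, before the deadline.
Step 2: the window is 20–30 days after September 16, 2002 (end of the 15-day response period, which began when the default notice is delivered on September 1, 2002), so October 6, 2002 through October 16, 2002; done October 15, 2002 — within the window.
Step 3: the earliest permitted date is 22 days after October 15, 2002 (when the itemised statement is provided), i.e. November 6, 2002; acted on November 2, 2002, 4 days prematurely.
Later steps need not be reached.

No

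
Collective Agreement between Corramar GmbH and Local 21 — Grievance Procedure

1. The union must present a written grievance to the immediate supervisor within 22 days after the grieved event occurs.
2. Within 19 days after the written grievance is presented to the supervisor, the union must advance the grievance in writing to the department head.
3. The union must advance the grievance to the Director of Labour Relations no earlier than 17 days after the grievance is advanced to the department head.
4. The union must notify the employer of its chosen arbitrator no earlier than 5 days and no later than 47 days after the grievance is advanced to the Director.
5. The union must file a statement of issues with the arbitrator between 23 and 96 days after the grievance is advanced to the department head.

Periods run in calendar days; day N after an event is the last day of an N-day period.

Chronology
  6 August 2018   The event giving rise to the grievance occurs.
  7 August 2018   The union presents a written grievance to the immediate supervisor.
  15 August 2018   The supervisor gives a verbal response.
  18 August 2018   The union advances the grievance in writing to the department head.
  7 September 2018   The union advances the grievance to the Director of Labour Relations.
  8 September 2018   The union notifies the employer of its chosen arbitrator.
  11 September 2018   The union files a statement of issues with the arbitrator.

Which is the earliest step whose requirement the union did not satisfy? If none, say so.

Step 1 — counting 22 days from 6 August 2018 (when the grieved event occurs) gives a deadline of 28 August 2018; done 7 August 2018 — timely.
Step 2 — counting 19 days from 7 August 2018 (when the written grievance is presented to the supervisor) gives a deadline of 26 August 2018; done 18 August 2018 — timely.
Step 3 — must wait 17 days from 18 August 2018 (when the grievance is advanced to the department head), so not before 4 September 2018; done 7 September 2018 — permitted.
Step 4 — 5 and 47 days from 7 September 2018 (when the grievance is advanced to the Director) are 12 September 2018 and 24 October 2018 respectively; 8 September 2018 is 4 days too early.
That is the first point of non-compliance.

Step 4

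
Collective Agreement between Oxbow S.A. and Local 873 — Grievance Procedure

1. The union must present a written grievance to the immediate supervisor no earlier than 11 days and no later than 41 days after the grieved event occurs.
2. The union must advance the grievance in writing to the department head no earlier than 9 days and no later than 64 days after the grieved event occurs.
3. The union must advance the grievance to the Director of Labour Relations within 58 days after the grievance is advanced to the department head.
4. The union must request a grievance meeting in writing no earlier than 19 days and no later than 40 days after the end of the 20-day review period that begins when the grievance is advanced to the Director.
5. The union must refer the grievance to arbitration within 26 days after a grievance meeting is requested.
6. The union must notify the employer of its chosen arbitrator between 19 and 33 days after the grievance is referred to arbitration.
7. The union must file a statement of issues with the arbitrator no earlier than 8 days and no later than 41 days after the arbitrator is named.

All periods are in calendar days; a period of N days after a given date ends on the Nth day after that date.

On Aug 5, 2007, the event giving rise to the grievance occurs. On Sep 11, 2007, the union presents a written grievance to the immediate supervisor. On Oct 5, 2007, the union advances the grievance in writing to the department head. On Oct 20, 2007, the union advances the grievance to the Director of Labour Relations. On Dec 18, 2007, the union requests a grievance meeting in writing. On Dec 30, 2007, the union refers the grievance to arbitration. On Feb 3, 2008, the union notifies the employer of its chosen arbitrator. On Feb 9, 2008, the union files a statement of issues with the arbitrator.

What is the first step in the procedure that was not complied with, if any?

Step 6

Step 1: the window is 11–41 days after Aug 5, 2007 (when the grieved event occurs), so Aug 16, 2007 through Sep 15, 2007; Sep 11, 2007 falls inside that range.
Step 2: the window is 9–64 days after Aug 5, 2007 (when the grieved event occurs), so Aug 14, 2007 through Oct 8, 2007; Oct 5, 2007 falls inside that range.
Step 3: 58 days after Oct 5, 2007 (when the grievance is advanced to the department head) is Dec 2, 2007; completed Oct 20, 2007, before the deadline.
Step 4: the window is 19–40 days after Nov 9, 2007 (end of the 20-day review period, which began when the grievance is advanced to the Director on Oct 20, 2007), so Nov 28, 2007 through Dec 19, 2007; done Dec 18, 2007, which is between those dates.
Step 5: 26 days after Dec 18, 2007 (when a grievance meeting is requested) is Jan 13, 2008; Dec 30, 2007 is within that limit.
Step 6: the window is 19–33 days after Dec 30, 2007 (when the grievance is referred to arbitration), so Jan 18, 2008 through Feb 1, 2008; done Feb 3, 2008 — 2 days after the window closed.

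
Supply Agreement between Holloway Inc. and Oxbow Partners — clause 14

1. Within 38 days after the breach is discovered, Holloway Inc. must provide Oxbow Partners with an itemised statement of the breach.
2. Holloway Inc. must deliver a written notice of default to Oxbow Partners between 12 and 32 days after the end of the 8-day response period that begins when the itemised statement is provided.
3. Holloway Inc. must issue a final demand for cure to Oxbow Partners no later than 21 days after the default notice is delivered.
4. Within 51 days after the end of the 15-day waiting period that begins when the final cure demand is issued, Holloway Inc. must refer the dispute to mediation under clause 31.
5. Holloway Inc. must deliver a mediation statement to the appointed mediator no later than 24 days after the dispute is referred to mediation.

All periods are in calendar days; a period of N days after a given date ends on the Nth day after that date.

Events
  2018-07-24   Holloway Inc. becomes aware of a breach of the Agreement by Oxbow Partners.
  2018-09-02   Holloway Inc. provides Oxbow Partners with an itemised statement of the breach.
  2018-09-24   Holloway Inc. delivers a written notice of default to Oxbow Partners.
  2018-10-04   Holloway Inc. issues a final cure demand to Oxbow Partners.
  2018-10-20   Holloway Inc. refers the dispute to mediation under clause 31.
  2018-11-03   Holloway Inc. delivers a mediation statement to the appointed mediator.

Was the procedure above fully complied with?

No

(1) due by 2018-07-24 + 38 days = 2018-08-31; done 2018-09-02 — 2 days late.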